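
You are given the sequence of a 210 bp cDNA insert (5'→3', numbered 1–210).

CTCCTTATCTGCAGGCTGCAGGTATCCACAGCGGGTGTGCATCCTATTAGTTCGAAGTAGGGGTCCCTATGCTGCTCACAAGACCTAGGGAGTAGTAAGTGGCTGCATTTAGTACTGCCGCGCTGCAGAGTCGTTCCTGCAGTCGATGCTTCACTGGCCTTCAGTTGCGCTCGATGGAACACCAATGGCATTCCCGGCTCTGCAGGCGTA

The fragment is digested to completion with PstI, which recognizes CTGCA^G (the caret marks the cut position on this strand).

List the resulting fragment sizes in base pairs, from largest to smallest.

107, 63, 14, 13, 7, 6 bp

PstI sites (CTGCAG) start at positions 9, 16, 123, 137, 200.
PstI cuts after base 5 of each site (before the last base), so after positions 13, 20, 127, 141, 204.
Linear molecule, 5 cuts → 6 fragments:
  1–13 → 13 bp
  14–20 → 7 bp
  21–127 → 107 bp
  128–141 → 14 bp
  142–204 → 63 bp
  205–210 → 6 bp
Sorted largest to smallest: 107, 63, 14, 13, 7, 6 bp.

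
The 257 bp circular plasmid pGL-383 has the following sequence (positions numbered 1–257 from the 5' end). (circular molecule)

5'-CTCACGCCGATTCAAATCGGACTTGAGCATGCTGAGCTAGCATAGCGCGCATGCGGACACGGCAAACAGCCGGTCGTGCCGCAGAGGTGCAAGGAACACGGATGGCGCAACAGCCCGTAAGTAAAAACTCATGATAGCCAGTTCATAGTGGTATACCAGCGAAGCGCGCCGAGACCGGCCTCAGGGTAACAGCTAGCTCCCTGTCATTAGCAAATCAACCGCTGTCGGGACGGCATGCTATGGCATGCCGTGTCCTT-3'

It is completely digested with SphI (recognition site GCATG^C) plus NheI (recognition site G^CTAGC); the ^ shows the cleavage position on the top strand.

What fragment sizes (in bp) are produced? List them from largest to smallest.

SphI sites (GCATGC) start at positions 27, 49, 233, 243.
SphI cuts after base 5 of each site (before the last base), so after positions 31, 53, 237, 247.
NheI sites (GCTAGC) start at positions 36, 192.
NheI cuts after the first base of each site, so after positions 36, 192.
Combined cut positions: 31, 36, 53, 192, 237, 247.
Circular molecule, 6 cuts → 6 fragments:
  32–36 → 5 bp
  37–53 → 17 bp
  54–192 → 139 bp
  193–237 → 45 bp
  238–247 → 10 bp
  248–257 then 1–31 → 10 + 31 = 41 bp
Sorted largest to smallest: 139, 45, 41, 17, 10, 5 bp.

139, 45, 41, 17, 10, 5 bp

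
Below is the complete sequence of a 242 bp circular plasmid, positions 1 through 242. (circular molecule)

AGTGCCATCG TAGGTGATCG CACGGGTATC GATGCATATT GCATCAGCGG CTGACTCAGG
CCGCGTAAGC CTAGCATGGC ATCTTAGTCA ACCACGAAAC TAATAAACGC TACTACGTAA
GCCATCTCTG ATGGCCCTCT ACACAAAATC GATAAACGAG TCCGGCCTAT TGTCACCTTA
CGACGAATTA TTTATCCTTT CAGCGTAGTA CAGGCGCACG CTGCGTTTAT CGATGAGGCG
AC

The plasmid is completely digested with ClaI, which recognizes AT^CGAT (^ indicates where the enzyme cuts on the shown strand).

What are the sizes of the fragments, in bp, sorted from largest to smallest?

120, 81, 41 bp

ClaI sites (ATCGAT) start at positions 28, 148, 229.
ClaI cuts after base 2 of each site, so after positions 29, 149, 230.
Circular molecule, 3 cuts → 3 fragments:
  30–149 → 120 bp
  150–230 → 81 bp
  231–242 then 1–29 → 12 + 29 = 41 bp
Sorted largest to smallest: 120, 81, 41 bp.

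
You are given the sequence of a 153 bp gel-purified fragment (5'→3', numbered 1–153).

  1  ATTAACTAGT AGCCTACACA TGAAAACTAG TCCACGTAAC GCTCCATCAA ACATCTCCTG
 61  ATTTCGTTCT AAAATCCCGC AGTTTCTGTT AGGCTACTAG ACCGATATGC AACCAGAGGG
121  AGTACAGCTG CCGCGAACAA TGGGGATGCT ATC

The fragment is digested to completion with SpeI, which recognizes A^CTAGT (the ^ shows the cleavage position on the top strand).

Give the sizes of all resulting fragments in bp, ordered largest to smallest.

127, 21, 5 bp

SpeI sites (ACTAGT) start at positions 5, 26.
SpeI cuts after the first base of each site, so after positions 5, 26.
Linear molecule, 2 cuts → 3 fragments:
  1–5 → 5 bp
  6–26 → 21 bp
  27–153 → 127 bp
Sorted largest to smallest: 127, 21, 5 bp.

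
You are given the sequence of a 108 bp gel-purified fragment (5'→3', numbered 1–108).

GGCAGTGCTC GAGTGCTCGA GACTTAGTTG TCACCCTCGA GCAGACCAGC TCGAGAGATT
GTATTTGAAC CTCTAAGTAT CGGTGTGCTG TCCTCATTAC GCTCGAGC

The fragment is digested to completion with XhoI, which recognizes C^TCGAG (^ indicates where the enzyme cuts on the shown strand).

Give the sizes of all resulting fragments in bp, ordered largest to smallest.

52, 20, 14, 8, 8, 6 bp

XhoI sites (CTCGAG) start at positions 8, 16, 36, 50, 102.
XhoI cuts after the first base of each site, so after positions 8, 16, 36, 50, 102.
Linear molecule, 5 cuts → 6 fragments:
  1–8 → 8 bp
  9–16 → 8 bp
  17–36 → 20 bp
  37–50 → 14 bp
  51–102 → 52 bp
  103–108 → 6 bp
Sorted largest to smallest: 52, 20, 14, 8, 8, 6 bp.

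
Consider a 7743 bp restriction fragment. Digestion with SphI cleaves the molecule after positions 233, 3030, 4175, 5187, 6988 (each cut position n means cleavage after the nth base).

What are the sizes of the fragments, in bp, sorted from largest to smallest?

Linear molecule, 5 cuts → 6 fragments:
  233 − 0 = 233 bp
  3030 − 233 = 2797 bp
  4175 − 3030 = 1145 bp
  5187 − 4175 = 1012 bp
  6988 − 5187 = 1801 bp
  7743 − 6988 = 755 bp
Sorted largest to smallest: 2797, 1801, 1145, 1012, 755, 233 bp.

2797, 1801, 1145, 1012, 755, 233 bp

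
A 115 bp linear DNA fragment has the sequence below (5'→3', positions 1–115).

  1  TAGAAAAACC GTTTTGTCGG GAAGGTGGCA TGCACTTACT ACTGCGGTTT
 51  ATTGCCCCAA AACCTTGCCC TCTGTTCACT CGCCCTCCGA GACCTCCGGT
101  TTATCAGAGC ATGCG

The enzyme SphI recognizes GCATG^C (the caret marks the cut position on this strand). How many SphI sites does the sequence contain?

GCATGC occurs starting at positions 28, 109.
SphI cuts at 2 sites.

2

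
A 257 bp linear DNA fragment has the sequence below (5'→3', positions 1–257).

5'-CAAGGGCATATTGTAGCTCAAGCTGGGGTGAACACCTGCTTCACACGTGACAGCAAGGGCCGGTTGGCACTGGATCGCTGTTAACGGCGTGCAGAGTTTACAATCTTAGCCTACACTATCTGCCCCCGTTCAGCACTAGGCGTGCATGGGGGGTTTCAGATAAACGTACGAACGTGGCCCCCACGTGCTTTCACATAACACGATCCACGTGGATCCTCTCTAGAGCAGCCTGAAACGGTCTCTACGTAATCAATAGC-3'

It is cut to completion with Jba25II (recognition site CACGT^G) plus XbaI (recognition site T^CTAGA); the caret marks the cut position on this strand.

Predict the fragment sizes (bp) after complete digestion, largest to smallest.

Jba25II sites (CACGTG) start at positions 44, 182, 206.
Jba25II cuts after base 5 of each site (before the last base), so after positions 48, 186, 210.
The XbaI site (TCTAGA) starts at position 219.
XbaI cuts after the first base of each site, so after position 219.
Combined cut positions: 48, 186, 210, 219.
Linear molecule, 4 cuts → 5 fragments:
  1–48 → 48 bp
  49–186 → 138 bp
  187–210 → 24 bp
  211–219 → 9 bp
  220–257 → 38 bp
Sorted largest to smallest: 138, 48, 38, 24, 9 bp.

138, 48, 38, 24, 9 bp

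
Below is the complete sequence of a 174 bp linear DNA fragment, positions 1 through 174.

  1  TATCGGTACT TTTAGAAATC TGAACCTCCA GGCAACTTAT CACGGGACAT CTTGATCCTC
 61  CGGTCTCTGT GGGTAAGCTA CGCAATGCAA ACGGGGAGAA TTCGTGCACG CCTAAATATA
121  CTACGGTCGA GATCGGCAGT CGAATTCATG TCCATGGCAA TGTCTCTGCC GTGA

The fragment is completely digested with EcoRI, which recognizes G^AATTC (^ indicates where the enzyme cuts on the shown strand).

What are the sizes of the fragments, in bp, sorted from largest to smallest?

98, 44, 32 bp

EcoRI sites (GAATTC) start at positions 98, 142.
EcoRI cuts after the first base of each site, so after positions 98, 142.
Linear molecule, 2 cuts → 3 fragments:
  1–98 → 98 bp
  99–142 → 44 bp
  143–174 → 32 bp
Sorted largest to smallest: 98, 44, 32 bp.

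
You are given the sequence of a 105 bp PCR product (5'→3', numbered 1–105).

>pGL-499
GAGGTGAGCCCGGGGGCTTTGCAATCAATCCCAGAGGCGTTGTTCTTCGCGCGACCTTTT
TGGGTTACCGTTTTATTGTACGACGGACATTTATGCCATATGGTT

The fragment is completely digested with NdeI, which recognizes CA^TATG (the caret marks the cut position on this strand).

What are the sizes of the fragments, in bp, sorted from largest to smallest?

98, 7 bp

The NdeI site (CATATG) starts at position 97.
NdeI cuts after base 2 of each site, so after position 98.
Linear molecule, 1 cut → 2 fragments:
  1–98 → 98 bp
  99–105 → 7 bp
Sorted largest to smallest: 98, 7 bp.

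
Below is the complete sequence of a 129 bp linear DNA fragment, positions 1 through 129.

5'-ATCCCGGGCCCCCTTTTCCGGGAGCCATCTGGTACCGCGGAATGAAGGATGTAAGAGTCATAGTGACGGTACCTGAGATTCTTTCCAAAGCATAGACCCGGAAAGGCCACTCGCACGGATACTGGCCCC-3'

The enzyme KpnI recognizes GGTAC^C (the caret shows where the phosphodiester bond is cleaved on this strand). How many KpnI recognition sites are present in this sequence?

2

GGTACC occurs starting at positions 31, 68.
KpnI cuts at 2 sites.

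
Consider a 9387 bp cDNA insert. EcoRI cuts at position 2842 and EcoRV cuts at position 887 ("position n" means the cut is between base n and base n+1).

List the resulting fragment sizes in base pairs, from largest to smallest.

6545, 1955, 887 bp

Combined cut positions (sorted): 887, 2842.
Linear molecule, 2 cuts → 3 fragments:
  887 − 0 = 887 bp
  2842 − 887 = 1955 bp
  9387 − 2842 = 6545 bp
Sorted largest to smallest: 6545, 1955, 887 bp.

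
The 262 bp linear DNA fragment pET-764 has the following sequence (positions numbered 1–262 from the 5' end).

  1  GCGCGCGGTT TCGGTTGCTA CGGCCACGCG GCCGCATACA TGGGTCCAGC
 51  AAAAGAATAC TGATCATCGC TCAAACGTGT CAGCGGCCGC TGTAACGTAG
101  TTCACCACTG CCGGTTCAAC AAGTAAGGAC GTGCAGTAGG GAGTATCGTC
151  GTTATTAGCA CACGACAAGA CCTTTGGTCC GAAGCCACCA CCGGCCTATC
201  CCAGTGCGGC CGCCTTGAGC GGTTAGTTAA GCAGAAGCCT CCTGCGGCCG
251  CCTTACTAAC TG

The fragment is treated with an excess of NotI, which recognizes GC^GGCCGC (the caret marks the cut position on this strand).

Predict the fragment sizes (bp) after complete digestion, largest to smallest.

123, 55, 38, 29, 17 bp

NotI sites (GCGGCCGC) start at positions 28, 83, 206, 244.
NotI cuts after base 2 of each site, so after positions 29, 84, 207, 245.
Linear molecule, 4 cuts → 5 fragments:
  1–29 → 29 bp
  30–84 → 55 bp
  85–207 → 123 bp
  208–245 → 38 bp
  246–262 → 17 bp
Sorted largest to smallest: 123, 55, 38, 29, 17 bp.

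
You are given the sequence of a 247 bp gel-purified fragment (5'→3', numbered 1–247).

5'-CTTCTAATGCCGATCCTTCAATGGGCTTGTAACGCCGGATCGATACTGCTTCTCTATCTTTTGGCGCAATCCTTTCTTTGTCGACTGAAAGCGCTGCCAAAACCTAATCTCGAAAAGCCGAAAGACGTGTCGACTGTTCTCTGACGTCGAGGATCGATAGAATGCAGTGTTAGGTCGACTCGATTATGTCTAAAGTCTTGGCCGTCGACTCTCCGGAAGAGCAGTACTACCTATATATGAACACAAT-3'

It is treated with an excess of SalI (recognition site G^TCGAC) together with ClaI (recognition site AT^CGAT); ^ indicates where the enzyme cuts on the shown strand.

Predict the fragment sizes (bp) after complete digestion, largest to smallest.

49, 43, 40, 40, 30, 25, 20 bp

SalI sites (GTCGAC) start at positions 80, 129, 174, 204.
SalI cuts after the first base of each site, so after positions 80, 129, 174, 204.
ClaI sites (ATCGAT) start at positions 39, 153.
ClaI cuts after base 2 of each site, so after positions 40, 154.
Combined cut positions: 40, 80, 129, 154, 174, 204.
Linear molecule, 6 cuts → 7 fragments:
  1–40 → 40 bp
  41–80 → 40 bp
  81–129 → 49 bp
  130–154 → 25 bp
  155–174 → 20 bp
  175–204 → 30 bp
  205–247 → 43 bp
Sorted largest to smallest: 49, 43, 40, 40, 30, 25, 20 bp.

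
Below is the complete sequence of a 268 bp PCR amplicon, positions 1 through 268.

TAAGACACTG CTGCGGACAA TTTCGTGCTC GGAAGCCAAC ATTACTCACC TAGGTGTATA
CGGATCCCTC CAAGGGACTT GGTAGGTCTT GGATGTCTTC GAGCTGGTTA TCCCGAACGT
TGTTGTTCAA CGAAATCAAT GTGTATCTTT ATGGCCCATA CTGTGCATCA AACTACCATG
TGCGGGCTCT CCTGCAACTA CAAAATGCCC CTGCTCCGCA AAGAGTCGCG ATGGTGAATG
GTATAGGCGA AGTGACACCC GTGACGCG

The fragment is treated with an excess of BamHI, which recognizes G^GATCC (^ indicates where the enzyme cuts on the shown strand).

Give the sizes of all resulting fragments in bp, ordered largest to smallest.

206, 62 bp

The BamHI site (GGATCC) starts at position 62.
BamHI cuts after the first base of each site, so after position 62.
Linear molecule, 1 cut → 2 fragments:
  1–62 → 62 bp
  63–268 → 206 bp
Sorted largest to smallest: 206, 62 bp.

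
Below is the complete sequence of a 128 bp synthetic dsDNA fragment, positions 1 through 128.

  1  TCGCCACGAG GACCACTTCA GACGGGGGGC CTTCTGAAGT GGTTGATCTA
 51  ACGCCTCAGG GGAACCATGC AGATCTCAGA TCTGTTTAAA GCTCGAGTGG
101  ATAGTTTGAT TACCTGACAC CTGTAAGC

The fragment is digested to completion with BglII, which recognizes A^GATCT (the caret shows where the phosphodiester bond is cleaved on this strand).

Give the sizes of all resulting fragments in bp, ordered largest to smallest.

71, 50, 7 bp

BglII sites (AGATCT) start at positions 71, 78.
BglII cuts after the first base of each site, so after positions 71, 78.
Linear molecule, 2 cuts → 3 fragments:
  1–71 → 71 bp
  72–78 → 7 bp
  79–128 → 50 bp
Sorted largest to smallest: 71, 50, 7 bp.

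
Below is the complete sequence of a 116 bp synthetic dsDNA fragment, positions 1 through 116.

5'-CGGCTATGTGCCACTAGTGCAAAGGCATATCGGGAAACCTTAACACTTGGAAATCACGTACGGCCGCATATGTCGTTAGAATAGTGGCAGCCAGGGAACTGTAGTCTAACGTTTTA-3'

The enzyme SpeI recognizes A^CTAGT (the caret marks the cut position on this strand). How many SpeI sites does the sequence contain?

1

ACTAGT occurs starting at position 13.
SpeI cuts at 1 site.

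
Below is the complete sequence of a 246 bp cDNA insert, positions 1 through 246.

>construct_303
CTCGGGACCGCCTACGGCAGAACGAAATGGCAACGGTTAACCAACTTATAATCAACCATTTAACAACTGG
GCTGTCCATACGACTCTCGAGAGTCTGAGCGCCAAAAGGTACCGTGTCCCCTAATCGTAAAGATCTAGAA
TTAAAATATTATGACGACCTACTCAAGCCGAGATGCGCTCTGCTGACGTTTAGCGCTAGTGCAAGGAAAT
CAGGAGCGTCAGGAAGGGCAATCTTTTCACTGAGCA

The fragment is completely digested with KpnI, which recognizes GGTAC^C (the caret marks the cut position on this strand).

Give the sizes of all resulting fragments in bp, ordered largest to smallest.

The KpnI site (GGTACC) starts at position 108.
KpnI cuts after base 5 of each site (before the last base), so after position 112.
Linear molecule, 1 cut → 2 fragments:
  1–112 → 112 bp
  113–246 → 134 bp
Sorted largest to smallest: 134, 112 bp.

134, 112 bp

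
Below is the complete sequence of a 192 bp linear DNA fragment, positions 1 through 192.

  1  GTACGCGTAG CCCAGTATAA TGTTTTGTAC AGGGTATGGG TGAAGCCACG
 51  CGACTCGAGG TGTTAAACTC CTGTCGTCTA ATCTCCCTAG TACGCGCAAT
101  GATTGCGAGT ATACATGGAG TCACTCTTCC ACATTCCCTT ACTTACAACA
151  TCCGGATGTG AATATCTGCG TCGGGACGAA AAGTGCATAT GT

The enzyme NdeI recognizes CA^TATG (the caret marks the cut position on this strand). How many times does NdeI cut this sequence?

CATATG occurs starting at position 186.
NdeI cuts at 1 site.

1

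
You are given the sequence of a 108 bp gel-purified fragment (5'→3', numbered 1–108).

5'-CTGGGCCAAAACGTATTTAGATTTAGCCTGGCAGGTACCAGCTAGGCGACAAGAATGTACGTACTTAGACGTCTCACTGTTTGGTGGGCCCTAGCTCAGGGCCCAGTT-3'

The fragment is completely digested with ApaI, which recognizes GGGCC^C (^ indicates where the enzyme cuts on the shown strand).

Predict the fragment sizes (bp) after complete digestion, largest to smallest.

ApaI sites (GGGCCC) start at positions 86, 99.
ApaI cuts after base 5 of each site (before the last base), so after positions 90, 103.
Linear molecule, 2 cuts → 3 fragments:
  1–90 → 90 bp
  91–103 → 13 bp
  104–108 → 5 bp
Sorted largest to smallest: 90, 13, 5 bp.

90, 13, 5 bp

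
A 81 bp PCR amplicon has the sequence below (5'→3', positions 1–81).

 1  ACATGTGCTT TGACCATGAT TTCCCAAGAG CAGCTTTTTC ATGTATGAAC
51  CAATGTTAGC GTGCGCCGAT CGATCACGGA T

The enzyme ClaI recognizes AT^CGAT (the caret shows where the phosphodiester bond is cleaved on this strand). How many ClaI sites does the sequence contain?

ATCGAT occurs starting at position 69.
ClaI cuts at 1 site.

1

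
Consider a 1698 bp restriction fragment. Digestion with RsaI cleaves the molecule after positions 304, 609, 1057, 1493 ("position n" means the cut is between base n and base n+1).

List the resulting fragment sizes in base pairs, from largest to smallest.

448, 436, 305, 304, 205 bp

Linear molecule, 4 cuts → 5 fragments:
  304 − 0 = 304 bp
  609 − 304 = 305 bp
  1057 − 609 = 448 bp
  1493 − 1057 = 436 bp
  1698 − 1493 = 205 bp
Sorted largest to smallest: 448, 436, 305, 304, 205 bp.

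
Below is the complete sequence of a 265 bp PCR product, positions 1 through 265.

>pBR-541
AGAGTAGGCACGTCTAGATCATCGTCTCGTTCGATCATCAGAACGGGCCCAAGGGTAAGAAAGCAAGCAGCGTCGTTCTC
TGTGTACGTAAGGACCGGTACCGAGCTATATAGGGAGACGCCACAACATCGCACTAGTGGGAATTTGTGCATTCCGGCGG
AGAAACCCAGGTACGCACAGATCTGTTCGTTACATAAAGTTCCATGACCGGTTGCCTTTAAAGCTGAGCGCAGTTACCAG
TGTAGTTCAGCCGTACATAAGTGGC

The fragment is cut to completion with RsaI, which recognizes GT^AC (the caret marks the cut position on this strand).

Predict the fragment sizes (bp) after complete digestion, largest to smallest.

RsaI sites (GTAC) start at positions 84, 98, 171, 253.
RsaI cuts after base 2 of each site, so after positions 85, 99, 172, 254.
Linear molecule, 4 cuts → 5 fragments:
  1–85 → 85 bp
  86–99 → 14 bp
  100–172 → 73 bp
  173–254 → 82 bp
  255–265 → 11 bp
Sorted largest to smallest: 85, 82, 73, 14, 11 bp.

85, 82, 73, 14, 11 bp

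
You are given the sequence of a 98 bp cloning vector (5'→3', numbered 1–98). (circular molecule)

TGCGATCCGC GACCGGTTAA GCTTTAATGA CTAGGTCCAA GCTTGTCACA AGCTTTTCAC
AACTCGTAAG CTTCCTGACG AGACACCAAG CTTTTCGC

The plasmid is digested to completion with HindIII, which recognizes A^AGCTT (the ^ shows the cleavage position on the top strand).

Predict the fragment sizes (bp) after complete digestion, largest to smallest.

29, 20, 20, 18, 11 bp

HindIII sites (AAGCTT) start at positions 19, 39, 50, 68, 88.
HindIII cuts after the first base of each site, so after positions 19, 39, 50, 68, 88.
Circular molecule, 5 cuts → 5 fragments:
  20–39 → 20 bp
  40–50 → 11 bp
  51–68 → 18 bp
  69–88 → 20 bp
  89–98 then 1–19 → 10 + 19 = 29 bp
Sorted largest to smallest: 29, 20, 20, 18, 11 bp.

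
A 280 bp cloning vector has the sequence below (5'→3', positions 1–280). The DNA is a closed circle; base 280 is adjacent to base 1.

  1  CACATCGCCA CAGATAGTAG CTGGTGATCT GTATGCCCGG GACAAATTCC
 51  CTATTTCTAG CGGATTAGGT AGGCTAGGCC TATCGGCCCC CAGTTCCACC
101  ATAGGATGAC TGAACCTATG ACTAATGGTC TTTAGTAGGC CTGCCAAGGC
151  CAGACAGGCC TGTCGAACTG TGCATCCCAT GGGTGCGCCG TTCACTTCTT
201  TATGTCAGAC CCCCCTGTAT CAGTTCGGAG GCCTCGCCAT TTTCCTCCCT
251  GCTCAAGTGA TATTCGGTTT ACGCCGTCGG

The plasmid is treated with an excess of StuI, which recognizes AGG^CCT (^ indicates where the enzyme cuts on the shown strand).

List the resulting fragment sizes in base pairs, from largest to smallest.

StuI sites (AGGCCT) start at positions 76, 137, 156, 229.
StuI cuts after base 3 of each site, so after positions 78, 139, 158, 231.
Circular molecule, 4 cuts → 4 fragments:
  79–139 → 61 bp
  140–158 → 19 bp
  159–231 → 73 bp
  232–280 then 1–78 → 49 + 78 = 127 bp
Sorted largest to smallest: 127, 73, 61, 19 bp.

127, 73, 61, 19 bp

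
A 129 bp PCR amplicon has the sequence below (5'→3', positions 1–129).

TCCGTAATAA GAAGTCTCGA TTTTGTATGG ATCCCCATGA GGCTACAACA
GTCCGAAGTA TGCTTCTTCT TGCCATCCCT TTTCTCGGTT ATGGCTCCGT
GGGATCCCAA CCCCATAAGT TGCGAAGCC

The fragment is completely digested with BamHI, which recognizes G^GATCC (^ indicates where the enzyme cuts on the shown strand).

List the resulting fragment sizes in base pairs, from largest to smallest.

BamHI sites (GGATCC) start at positions 29, 102.
BamHI cuts after the first base of each site, so after positions 29, 102.
Linear molecule, 2 cuts → 3 fragments:
  1–29 → 29 bp
  30–102 → 73 bp
  103–129 → 27 bp
Sorted largest to smallest: 73, 29, 27 bp.

73, 29, 27 bp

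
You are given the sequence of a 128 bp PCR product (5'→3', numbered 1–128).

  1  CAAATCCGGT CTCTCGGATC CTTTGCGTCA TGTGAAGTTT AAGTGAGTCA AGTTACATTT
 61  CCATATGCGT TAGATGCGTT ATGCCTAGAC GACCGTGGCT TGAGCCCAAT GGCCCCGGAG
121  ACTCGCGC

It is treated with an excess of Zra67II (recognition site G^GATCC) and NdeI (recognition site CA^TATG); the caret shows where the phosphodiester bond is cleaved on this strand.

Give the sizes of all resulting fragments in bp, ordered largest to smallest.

The Zra67II site (GGATCC) starts at position 16.
Zra67II cuts after the first base of each site, so after position 16.
The NdeI site (CATATG) starts at position 62.
NdeI cuts after base 2 of each site, so after position 63.
Combined cut positions: 16, 63.
Linear molecule, 2 cuts → 3 fragments:
  1–16 → 16 bp
  17–63 → 47 bp
  64–128 → 65 bp
Sorted largest to smallest: 65, 47, 16 bp.

65, 47, 16 bp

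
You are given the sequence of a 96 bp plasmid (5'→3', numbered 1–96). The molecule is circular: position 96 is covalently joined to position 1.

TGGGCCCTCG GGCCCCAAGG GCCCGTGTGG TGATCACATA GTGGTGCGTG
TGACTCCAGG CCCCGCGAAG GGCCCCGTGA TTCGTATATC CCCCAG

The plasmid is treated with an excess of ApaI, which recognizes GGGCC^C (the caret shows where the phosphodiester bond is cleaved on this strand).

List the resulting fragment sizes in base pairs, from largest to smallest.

ApaI sites (GGGCCC) start at positions 2, 10, 19, 70.
ApaI cuts after base 5 of each site (before the last base), so after positions 6, 14, 23, 74.
Circular molecule, 4 cuts → 4 fragments:
  7–14 → 8 bp
  15–23 → 9 bp
  24–74 → 51 bp
  75–96 then 1–6 → 22 + 6 = 28 bp
Sorted largest to smallest: 51, 28, 9, 8 bp.

51, 28, 9, 8 bp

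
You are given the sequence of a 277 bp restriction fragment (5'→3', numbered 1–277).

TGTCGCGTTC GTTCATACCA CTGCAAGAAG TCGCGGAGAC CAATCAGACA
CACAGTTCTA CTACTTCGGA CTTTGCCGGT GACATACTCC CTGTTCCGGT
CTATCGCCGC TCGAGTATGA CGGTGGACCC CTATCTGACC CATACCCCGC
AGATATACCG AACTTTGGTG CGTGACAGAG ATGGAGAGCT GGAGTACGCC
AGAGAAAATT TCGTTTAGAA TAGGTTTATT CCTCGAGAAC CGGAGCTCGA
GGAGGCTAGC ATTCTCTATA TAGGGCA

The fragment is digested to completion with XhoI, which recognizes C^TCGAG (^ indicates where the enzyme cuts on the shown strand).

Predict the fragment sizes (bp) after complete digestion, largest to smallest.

XhoI sites (CTCGAG) start at positions 110, 232, 246.
XhoI cuts after the first base of each site, so after positions 110, 232, 246.
Linear molecule, 3 cuts → 4 fragments:
  1–110 → 110 bp
  111–232 → 122 bp
  233–246 → 14 bp
  247–277 → 31 bp
Sorted largest to smallest: 122, 110, 31, 14 bp.

122, 110, 31, 14 bp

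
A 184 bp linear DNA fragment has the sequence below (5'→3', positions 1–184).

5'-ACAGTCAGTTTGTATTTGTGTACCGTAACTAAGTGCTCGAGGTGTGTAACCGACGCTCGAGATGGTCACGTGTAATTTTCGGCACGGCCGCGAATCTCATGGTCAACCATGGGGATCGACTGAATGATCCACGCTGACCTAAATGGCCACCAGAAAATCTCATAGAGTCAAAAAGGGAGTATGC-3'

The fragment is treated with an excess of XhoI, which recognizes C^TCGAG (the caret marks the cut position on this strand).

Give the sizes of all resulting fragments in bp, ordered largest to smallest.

XhoI sites (CTCGAG) start at positions 36, 56.
XhoI cuts after the first base of each site, so after positions 36, 56.
Linear molecule, 2 cuts → 3 fragments:
  1–36 → 36 bp
  37–56 → 20 bp
  57–184 → 128 bp
Sorted largest to smallest: 128, 36, 20 bp.

128, 36, 20 bp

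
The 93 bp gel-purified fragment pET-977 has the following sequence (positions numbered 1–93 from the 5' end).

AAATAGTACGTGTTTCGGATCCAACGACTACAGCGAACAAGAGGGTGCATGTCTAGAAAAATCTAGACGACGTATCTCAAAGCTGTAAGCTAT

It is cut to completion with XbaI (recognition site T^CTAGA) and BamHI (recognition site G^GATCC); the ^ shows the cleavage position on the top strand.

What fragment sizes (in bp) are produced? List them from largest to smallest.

35, 31, 17, 10 bp

XbaI sites (TCTAGA) start at positions 52, 62.
XbaI cuts after the first base of each site, so after positions 52, 62.
The BamHI site (GGATCC) starts at position 17.
BamHI cuts after the first base of each site, so after position 17.
Combined cut positions: 17, 52, 62.
Linear molecule, 3 cuts → 4 fragments:
  1–17 → 17 bp
  18–52 → 35 bp
  53–62 → 10 bp
  63–93 → 31 bp
Sorted largest to smallest: 35, 31, 17, 10 bp.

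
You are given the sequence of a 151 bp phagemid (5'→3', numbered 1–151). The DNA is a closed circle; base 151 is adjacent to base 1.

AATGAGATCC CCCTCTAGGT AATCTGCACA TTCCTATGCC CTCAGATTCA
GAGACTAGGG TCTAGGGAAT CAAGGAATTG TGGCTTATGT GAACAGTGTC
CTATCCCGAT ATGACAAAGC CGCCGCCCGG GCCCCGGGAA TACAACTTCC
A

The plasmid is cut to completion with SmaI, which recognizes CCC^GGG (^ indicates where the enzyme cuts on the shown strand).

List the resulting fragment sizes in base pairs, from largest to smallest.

SmaI sites (CCCGGG) start at positions 126, 133.
SmaI cuts after base 3 of each site, so after positions 128, 135.
Circular molecule, 2 cuts → 2 fragments:
  129–135 → 7 bp
  136–151 then 1–128 → 16 + 128 = 144 bp
Sorted largest to smallest: 144, 7 bp.

144, 7 bp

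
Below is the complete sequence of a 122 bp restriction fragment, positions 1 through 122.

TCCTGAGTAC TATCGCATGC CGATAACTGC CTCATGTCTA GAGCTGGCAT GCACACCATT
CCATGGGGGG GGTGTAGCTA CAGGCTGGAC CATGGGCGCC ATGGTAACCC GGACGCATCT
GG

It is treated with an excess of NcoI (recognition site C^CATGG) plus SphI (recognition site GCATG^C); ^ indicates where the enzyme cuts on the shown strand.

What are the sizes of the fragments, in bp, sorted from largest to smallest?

NcoI sites (CCATGG) start at positions 61, 90, 99.
NcoI cuts after the first base of each site, so after positions 61, 90, 99.
SphI sites (GCATGC) start at positions 15, 47.
SphI cuts after base 5 of each site (before the last base), so after positions 19, 51.
Combined cut positions: 19, 51, 61, 90, 99.
Linear molecule, 5 cuts → 6 fragments:
  1–19 → 19 bp
  20–51 → 32 bp
  52–61 → 10 bp
  62–90 → 29 bp
  91–99 → 9 bp
  100–122 → 23 bp
Sorted largest to smallest: 32, 29, 23, 19, 10, 9 bp.

32, 29, 23, 19, 10, 9 bp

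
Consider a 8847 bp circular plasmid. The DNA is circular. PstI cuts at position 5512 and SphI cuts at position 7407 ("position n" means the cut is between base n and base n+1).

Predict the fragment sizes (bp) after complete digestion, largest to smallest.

Combined cut positions (sorted): 5512, 7407.
Circular molecule, 2 cuts → 2 fragments:
  7407 − 5512 = 1895 bp
  wrap: 8847 − 7407 + 5512 = 6952 bp
Sorted largest to smallest: 6952, 1895 bp.

6952, 1895 bp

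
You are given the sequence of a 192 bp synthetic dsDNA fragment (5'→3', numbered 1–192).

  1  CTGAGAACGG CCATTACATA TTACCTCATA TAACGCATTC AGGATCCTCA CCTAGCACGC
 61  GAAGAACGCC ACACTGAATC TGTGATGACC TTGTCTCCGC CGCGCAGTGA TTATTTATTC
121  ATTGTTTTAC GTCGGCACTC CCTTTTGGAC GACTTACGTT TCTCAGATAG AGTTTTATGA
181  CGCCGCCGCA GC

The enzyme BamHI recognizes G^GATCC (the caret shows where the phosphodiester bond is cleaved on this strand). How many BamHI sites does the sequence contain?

GGATCC occurs starting at position 42.
BamHI cuts at 1 site.

1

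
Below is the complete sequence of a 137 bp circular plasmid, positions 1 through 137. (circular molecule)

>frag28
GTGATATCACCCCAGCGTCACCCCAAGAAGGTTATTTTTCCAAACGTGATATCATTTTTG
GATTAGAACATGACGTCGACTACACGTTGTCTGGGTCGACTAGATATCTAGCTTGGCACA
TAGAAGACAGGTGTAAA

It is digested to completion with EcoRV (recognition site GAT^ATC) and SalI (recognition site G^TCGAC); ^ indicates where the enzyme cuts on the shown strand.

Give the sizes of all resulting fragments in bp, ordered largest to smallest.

45, 37, 25, 20, 10 bp

EcoRV sites (GATATC) start at positions 3, 48, 103.
EcoRV cuts after base 3 of each site, so after positions 5, 50, 105.
SalI sites (GTCGAC) start at positions 75, 95.
SalI cuts after the first base of each site, so after positions 75, 95.
Combined cut positions: 5, 50, 75, 95, 105.
Circular molecule, 5 cuts → 5 fragments:
  6–50 → 45 bp
  51–75 → 25 bp
  76–95 → 20 bp
  96–105 → 10 bp
  106–137 then 1–5 → 32 + 5 = 37 bp
Sorted largest to smallest: 45, 37, 25, 20, 10 bp.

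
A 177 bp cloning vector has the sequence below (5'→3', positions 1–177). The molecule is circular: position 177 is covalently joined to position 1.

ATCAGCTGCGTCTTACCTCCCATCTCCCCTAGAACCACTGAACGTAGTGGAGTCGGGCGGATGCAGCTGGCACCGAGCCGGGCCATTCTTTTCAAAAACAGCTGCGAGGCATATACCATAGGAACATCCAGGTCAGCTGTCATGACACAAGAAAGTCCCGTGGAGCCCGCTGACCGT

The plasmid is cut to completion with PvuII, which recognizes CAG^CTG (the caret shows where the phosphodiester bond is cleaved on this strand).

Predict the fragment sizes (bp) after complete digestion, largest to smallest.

PvuII sites (CAGCTG) start at positions 3, 64, 99, 134.
PvuII cuts after base 3 of each site, so after positions 5, 66, 101, 136.
Circular molecule, 4 cuts → 4 fragments:
  6–66 → 61 bp
  67–101 → 35 bp
  102–136 → 35 bp
  137–177 then 1–5 → 41 + 5 = 46 bp
Sorted largest to smallest: 61, 46, 35, 35 bp.

61, 46, 35, 35 bp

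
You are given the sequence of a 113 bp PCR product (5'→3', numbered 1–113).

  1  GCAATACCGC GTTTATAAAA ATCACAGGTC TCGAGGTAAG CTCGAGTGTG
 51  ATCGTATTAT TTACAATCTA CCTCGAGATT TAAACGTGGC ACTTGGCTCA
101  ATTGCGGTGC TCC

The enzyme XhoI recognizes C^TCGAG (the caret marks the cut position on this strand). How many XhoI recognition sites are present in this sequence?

CTCGAG occurs starting at positions 30, 41, 72.
XhoI cuts at 3 sites.

3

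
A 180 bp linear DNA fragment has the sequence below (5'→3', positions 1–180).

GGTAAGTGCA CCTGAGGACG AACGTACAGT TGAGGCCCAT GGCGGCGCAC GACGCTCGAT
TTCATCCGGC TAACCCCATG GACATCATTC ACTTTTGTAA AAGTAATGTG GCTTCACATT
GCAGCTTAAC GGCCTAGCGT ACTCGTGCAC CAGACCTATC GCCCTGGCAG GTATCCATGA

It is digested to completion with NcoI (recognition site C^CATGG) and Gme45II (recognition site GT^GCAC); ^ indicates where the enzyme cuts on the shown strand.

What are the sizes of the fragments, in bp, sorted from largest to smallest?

NcoI sites (CCATGG) start at positions 37, 76.
NcoI cuts after the first base of each site, so after positions 37, 76.
Gme45II sites (GTGCAC) start at positions 6, 145.
Gme45II cuts after base 2 of each site, so after positions 7, 146.
Combined cut positions: 7, 37, 76, 146.
Linear molecule, 4 cuts → 5 fragments:
  1–7 → 7 bp
  8–37 → 30 bp
  38–76 → 39 bp
  77–146 → 70 bp
  147–180 → 34 bp
Sorted largest to smallest: 70, 39, 34, 30, 7 bp.

70, 39, 34, 30, 7 bp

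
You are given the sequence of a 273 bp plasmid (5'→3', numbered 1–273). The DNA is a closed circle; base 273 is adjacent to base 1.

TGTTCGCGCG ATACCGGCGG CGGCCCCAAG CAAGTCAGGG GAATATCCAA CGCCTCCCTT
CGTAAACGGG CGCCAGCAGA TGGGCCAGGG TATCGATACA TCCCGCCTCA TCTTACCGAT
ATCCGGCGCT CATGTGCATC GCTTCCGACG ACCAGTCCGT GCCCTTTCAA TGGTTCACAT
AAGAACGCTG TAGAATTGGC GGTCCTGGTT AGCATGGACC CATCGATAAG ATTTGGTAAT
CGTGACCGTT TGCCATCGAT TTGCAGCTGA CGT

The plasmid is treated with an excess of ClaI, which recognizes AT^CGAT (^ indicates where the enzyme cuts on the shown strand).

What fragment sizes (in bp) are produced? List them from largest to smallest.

130, 110, 33 bp

ClaI sites (ATCGAT) start at positions 92, 222, 255.
ClaI cuts after base 2 of each site, so after positions 93, 223, 256.
Circular molecule, 3 cuts → 3 fragments:
  94–223 → 130 bp
  224–256 → 33 bp
  257–273 then 1–93 → 17 + 93 = 110 bp
Sorted largest to smallest: 130, 110, 33 bp.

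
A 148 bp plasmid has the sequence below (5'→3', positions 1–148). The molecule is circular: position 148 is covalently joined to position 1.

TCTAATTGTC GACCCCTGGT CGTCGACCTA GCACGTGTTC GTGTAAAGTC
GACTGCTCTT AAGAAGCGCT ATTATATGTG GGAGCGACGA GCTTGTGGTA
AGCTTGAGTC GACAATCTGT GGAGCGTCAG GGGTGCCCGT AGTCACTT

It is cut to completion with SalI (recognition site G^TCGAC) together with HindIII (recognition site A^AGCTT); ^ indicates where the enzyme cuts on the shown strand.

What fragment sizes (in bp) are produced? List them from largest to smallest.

SalI sites (GTCGAC) start at positions 8, 22, 48, 108.
SalI cuts after the first base of each site, so after positions 8, 22, 48, 108.
The HindIII site (AAGCTT) starts at position 100.
HindIII cuts after the first base of each site, so after position 100.
Combined cut positions: 8, 22, 48, 100, 108.
Circular molecule, 5 cuts → 5 fragments:
  9–22 → 14 bp
  23–48 → 26 bp
  49–100 → 52 bp
  101–108 → 8 bp
  109–148 then 1–8 → 40 + 8 = 48 bp
Sorted largest to smallest: 52, 48, 26, 14, 8 bp.

52, 48, 26, 14, 8 bp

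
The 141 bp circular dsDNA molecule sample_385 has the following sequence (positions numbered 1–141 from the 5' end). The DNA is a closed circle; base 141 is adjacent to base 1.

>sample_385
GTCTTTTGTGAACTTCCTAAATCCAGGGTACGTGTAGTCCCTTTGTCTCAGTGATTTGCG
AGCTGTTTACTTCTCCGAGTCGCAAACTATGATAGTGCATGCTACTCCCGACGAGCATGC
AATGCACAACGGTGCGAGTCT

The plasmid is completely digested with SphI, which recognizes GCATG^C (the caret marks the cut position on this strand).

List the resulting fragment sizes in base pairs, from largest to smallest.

123, 18 bp

SphI sites (GCATGC) start at positions 97, 115.
SphI cuts after base 5 of each site (before the last base), so after positions 101, 119.
Circular molecule, 2 cuts → 2 fragments:
  102–119 → 18 bp
  120–141 then 1–101 → 22 + 101 = 123 bp
Sorted largest to smallest: 123, 18 bp.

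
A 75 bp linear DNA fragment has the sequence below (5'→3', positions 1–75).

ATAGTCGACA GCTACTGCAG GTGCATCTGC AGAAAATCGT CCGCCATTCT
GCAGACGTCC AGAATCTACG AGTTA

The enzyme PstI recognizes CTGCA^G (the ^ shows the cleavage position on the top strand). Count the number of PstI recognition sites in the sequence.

3

CTGCAG occurs starting at positions 15, 27, 49.
PstI cuts at 3 sites.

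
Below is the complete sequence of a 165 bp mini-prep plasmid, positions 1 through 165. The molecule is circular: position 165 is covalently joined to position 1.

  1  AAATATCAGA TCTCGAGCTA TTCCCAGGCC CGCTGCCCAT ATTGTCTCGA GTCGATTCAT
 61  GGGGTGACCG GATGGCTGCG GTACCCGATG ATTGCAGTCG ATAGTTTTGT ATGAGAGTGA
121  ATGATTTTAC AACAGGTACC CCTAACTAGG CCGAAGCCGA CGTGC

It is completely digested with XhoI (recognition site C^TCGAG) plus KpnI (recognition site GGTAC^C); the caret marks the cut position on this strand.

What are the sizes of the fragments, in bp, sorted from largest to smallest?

XhoI sites (CTCGAG) start at positions 12, 46.
XhoI cuts after the first base of each site, so after positions 12, 46.
KpnI sites (GGTACC) start at positions 80, 135.
KpnI cuts after base 5 of each site (before the last base), so after positions 84, 139.
Combined cut positions: 12, 46, 84, 139.
Circular molecule, 4 cuts → 4 fragments:
  13–46 → 34 bp
  47–84 → 38 bp
  85–139 → 55 bp
  140–165 then 1–12 → 26 + 12 = 38 bp
Sorted largest to smallest: 55, 38, 38, 34 bp.

55, 38, 38, 34 bp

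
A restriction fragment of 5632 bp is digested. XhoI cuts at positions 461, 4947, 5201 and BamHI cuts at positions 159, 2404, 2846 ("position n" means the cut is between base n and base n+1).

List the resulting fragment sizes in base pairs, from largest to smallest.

Combined cut positions (sorted): 159, 461, 2404, 2846, 4947, 5201.
Linear molecule, 6 cuts → 7 fragments:
  159 − 0 = 159 bp
  461 − 159 = 302 bp
  2404 − 461 = 1943 bp
  2846 − 2404 = 442 bp
  4947 − 2846 = 2101 bp
  5201 − 4947 = 254 bp
  5632 − 5201 = 431 bp
Sorted largest to smallest: 2101, 1943, 442, 431, 302, 254, 159 bp.

2101, 1943, 442, 431, 302, 254, 159 bp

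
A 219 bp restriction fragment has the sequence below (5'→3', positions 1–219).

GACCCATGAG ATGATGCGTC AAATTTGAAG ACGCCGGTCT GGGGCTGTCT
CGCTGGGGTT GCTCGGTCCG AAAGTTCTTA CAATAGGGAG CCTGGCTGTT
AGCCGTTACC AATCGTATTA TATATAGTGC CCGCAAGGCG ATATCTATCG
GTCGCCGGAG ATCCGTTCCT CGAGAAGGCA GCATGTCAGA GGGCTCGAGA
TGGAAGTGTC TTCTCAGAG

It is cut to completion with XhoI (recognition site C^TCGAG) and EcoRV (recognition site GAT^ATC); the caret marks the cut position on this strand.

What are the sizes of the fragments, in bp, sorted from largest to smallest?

142, 27, 25, 25 bp

XhoI sites (CTCGAG) start at positions 169, 194.
XhoI cuts after the first base of each site, so after positions 169, 194.
The EcoRV site (GATATC) starts at position 140.
EcoRV cuts after base 3 of each site, so after position 142.
Combined cut positions: 142, 169, 194.
Linear molecule, 3 cuts → 4 fragments:
  1–142 → 142 bp
  143–169 → 27 bp
  170–194 → 25 bp
  195–219 → 25 bp
Sorted largest to smallest: 142, 27, 25, 25 bp.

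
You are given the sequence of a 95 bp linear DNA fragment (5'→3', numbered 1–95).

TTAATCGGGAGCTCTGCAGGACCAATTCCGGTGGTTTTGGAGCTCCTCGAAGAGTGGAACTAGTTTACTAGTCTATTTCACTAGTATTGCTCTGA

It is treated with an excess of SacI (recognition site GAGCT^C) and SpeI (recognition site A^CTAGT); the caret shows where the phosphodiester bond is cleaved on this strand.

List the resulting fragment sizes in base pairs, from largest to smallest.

31, 15, 15, 13, 13, 8 bp

SacI sites (GAGCTC) start at positions 9, 40.
SacI cuts after base 5 of each site (before the last base), so after positions 13, 44.
SpeI sites (ACTAGT) start at positions 59, 67, 80.
SpeI cuts after the first base of each site, so after positions 59, 67, 80.
Combined cut positions: 13, 44, 59, 67, 80.
Linear molecule, 5 cuts → 6 fragments:
  1–13 → 13 bp
  14–44 → 31 bp
  45–59 → 15 bp
  60–67 → 8 bp
  68–80 → 13 bp
  81–95 → 15 bp
Sorted largest to smallest: 31, 15, 15, 13, 13, 8 bp.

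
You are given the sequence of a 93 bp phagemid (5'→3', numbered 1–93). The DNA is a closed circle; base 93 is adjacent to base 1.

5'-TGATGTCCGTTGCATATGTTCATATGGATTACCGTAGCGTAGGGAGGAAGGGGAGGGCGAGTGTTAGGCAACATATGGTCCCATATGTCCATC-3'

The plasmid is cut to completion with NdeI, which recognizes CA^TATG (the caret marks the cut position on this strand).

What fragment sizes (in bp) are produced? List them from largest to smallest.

NdeI sites (CATATG) start at positions 13, 21, 72, 82.
NdeI cuts after base 2 of each site, so after positions 14, 22, 73, 83.
Circular molecule, 4 cuts → 4 fragments:
  15–22 → 8 bp
  23–73 → 51 bp
  74–83 → 10 bp
  84–93 then 1–14 → 10 + 14 = 24 bp
Sorted largest to smallest: 51, 24, 10, 8 bp.

51, 24, 10, 8 bp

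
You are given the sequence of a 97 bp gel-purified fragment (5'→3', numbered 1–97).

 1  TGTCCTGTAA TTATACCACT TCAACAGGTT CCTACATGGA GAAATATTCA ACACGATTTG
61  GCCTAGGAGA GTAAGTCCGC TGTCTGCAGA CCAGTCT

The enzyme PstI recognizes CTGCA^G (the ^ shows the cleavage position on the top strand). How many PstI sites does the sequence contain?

1

CTGCAG occurs starting at position 84.
PstI cuts at 1 site.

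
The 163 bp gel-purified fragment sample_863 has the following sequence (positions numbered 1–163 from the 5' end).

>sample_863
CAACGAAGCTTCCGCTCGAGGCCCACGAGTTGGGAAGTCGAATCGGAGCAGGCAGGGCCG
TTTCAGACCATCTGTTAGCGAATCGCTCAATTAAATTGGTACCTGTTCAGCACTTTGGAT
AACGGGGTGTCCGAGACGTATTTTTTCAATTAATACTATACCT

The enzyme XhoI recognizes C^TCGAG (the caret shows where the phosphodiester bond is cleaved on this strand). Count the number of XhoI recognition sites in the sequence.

1

CTCGAG occurs starting at position 15.
XhoI cuts at 1 site.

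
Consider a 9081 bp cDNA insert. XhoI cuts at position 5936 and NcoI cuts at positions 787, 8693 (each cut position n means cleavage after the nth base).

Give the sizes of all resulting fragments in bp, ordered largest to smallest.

Combined cut positions (sorted): 787, 5936, 8693.
Linear molecule, 3 cuts → 4 fragments:
  787 − 0 = 787 bp
  5936 − 787 = 5149 bp
  8693 − 5936 = 2757 bp
  9081 − 8693 = 388 bp
Sorted largest to smallest: 5149, 2757, 787, 388 bp.

5149, 2757, 787, 388 bp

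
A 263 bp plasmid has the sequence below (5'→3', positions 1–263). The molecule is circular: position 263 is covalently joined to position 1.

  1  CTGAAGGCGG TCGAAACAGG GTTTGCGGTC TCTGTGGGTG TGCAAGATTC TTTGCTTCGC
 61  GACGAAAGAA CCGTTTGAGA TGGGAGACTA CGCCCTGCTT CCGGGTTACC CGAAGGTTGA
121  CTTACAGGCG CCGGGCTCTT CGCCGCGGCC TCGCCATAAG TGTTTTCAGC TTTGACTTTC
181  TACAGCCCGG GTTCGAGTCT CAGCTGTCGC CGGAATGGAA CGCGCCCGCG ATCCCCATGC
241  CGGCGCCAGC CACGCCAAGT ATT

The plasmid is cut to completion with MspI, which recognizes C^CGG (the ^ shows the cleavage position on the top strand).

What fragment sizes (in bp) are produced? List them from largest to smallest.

124, 56, 30, 30, 23 bp

MspI sites (CCGG) start at positions 101, 131, 187, 210, 240.
MspI cuts after the first base of each site, so after positions 101, 131, 187, 210, 240.
Circular molecule, 5 cuts → 5 fragments:
  102–131 → 30 bp
  132–187 → 56 bp
  188–210 → 23 bp
  211–240 → 30 bp
  241–263 then 1–101 → 23 + 101 = 124 bp
Sorted largest to smallest: 124, 56, 30, 30, 23 bp.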